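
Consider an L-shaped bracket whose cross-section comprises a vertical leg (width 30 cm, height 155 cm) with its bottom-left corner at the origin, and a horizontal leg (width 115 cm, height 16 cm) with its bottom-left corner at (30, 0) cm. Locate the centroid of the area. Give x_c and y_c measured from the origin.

Part | A | x̄ᵢ | ȳᵢ | A·x̄ᵢ | A·ȳᵢ
vertical leg | 4650.00 | 15.00 | 77.50 | 69750.00 | 360375.00
horizontal leg | 1840.00 | 87.50 | 8.00 | 161000.00 | 14720.00
Σ | 6490.00 |  |  | 230750.00 | 375095.00
x_c = 230750.00 / 6490.00 = 35.55 cm
y_c = 375095.00 / 6490.00 = 57.80 cm

x_c = 35.55 cm, y_c = 57.80 cm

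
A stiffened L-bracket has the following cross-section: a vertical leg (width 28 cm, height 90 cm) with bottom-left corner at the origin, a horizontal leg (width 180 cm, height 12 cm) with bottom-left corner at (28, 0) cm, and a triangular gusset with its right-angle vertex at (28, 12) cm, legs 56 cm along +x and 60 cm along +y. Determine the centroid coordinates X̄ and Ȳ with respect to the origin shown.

vertical leg: A = 28 × 90 = 2520.00, centroid at (14.00, 45.00).
horizontal leg: A = 180 × 12 = 2160.00, centroid at (118.00, 6.00).
gusset: A = ½·56·60 = 1680.00, centroid at (46.67, 32.00).
ΣA = 6360.00 cm², ΣAX̄ = 368560.00 cm³, ΣAȲ = 180120.00 cm³.
X̄ = 368560.00/6360.00 = 57.95 cm; Ȳ = 180120.00/6360.00 = 28.32 cm.

X̄ = 57.95 cm, Ȳ = 28.32 cm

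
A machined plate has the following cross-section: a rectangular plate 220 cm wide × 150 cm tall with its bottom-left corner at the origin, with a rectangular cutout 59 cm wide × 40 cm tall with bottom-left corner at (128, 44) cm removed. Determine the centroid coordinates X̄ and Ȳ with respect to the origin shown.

X̄ = 106.34 cm, Ȳ = 75.85 cm

Part | A | x̄ᵢ | ȳᵢ | A·x̄ᵢ | A·ȳᵢ
plate | 33000.00 | 110.00 | 75.00 | 3630000.00 | 2475000.00
hole | -2360.00 | 157.50 | 64.00 | -371700.00 | -151040.00
Σ | 30640.00 |  |  | 3258300.00 | 2323960.00
X̄ = 3258300.00 / 30640.00 = 106.34 cm
Ȳ = 2323960.00 / 30640.00 = 75.85 cm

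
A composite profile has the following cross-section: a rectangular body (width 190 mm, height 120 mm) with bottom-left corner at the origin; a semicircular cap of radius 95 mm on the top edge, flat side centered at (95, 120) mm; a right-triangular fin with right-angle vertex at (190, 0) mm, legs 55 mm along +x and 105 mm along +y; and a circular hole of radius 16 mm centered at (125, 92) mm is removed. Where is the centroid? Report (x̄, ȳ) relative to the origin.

x̄ = 102.76 mm, ȳ = 93.90 mm

rectangular body: A = 190 × 120 = 22800.00, centroid at (95.00, 60.00).
semicircular top: A = ½π·95² = 14176.44, centroid at (95.00, 160.32).
triangular fin: A = ½·55·105 = 2887.50, centroid at (208.33, 35.00).
hole: A = −π·16² = -804.25, centroid at (125.00, 92.00).
ΣA = 39059.69 mm²
ΣAx̄ = (22800.00)(95.00) + (14176.44)(95.00) + (2887.50)(208.33) + (-804.25)(125.00) = 4013793.04 mm³
ΣAȳ = (22800.00)(60.00) + (14176.44)(160.32) + (2887.50)(35.00) + (-804.25)(92.00) = 3667827.47 mm³
x̄ = 4013793.04 / 39059.69 = 102.76 mm
ȳ = 3667827.47 / 39059.69 = 93.90 mm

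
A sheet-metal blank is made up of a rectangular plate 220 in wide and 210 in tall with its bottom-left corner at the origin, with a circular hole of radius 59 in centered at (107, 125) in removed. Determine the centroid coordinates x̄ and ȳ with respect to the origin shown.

Part | A | x̄ᵢ | ȳᵢ | A·x̄ᵢ | A·ȳᵢ
plate | 46200.00 | 110.00 | 105.00 | 5082000.00 | 4851000.00
hole | -10935.88 | 107.00 | 125.00 | -1170139.59 | -1366985.50
Σ | 35264.12 |  |  | 3911860.41 | 3484014.50
x̄ = 3911860.41 / 35264.12 = 110.93 in
ȳ = 3484014.50 / 35264.12 = 98.80 in

x̄ = 110.93 in, ȳ = 98.80 in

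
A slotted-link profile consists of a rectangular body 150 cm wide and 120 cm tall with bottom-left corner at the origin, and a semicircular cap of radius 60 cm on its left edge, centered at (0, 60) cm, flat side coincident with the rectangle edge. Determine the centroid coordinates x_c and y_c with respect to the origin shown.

Part | A | x̄ᵢ | ȳᵢ | A·x̄ᵢ | A·ȳᵢ
rectangular body | 18000.00 | 75.00 | 60.00 | 1350000.00 | 1080000.00
semicircular end | 5654.87 | -25.46 | 60.00 | -144000.00 | 339292.01
Σ | 23654.87 |  |  | 1206000.00 | 1419292.01
x_c = 1206000.00 / 23654.87 = 50.98 cm
y_c = 1419292.01 / 23654.87 = 60.00 cm

x_c = 50.98 cm, y_c = 60.00 cm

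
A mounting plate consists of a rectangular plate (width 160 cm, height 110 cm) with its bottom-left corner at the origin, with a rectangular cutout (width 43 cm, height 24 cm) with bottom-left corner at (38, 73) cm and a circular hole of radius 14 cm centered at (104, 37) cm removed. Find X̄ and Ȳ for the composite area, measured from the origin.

X̄ = 80.40 cm, Ȳ = 53.75 cm

Part | A | x̄ᵢ | ȳᵢ | A·x̄ᵢ | A·ȳᵢ
plate | 17600.00 | 80.00 | 55.00 | 1408000.00 | 968000.00
hole 1 | -1032.00 | 59.50 | 85.00 | -61404.00 | -87720.00
hole 2 | -615.75 | 104.00 | 37.00 | -64038.22 | -22782.83
Σ | 15952.25 |  |  | 1282557.78 | 857497.17
X̄ = 1282557.78 / 15952.25 = 80.40 cm
Ȳ = 857497.17 / 15952.25 = 53.75 cm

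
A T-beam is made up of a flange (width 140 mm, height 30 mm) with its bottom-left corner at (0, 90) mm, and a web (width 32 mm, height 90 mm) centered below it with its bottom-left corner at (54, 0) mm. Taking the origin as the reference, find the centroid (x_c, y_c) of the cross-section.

x_c = 70.00 mm, y_c = 80.59 mm

Part | A | x̄ᵢ | ȳᵢ | A·x̄ᵢ | A·ȳᵢ
web | 2880.00 | 70.00 | 45.00 | 201600.00 | 129600.00
flange | 4200.00 | 70.00 | 105.00 | 294000.00 | 441000.00
Σ | 7080.00 |  |  | 495600.00 | 570600.00
x_c = 495600.00 / 7080.00 = 70.00 mm
y_c = 570600.00 / 7080.00 = 80.59 mm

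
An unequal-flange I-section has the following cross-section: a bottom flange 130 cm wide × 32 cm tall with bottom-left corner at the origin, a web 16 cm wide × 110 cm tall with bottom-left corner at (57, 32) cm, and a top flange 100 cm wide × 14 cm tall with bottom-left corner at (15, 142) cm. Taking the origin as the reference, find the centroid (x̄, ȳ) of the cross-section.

x̄ = 65.00 cm, ȳ = 58.51 cm

bottom flange: A = 130 × 32 = 4160.00, centroid at (65.00, 16.00).
web: A = 16 × 110 = 1760.00, centroid at (65.00, 87.00).
top flange: A = 100 × 14 = 1400.00, centroid at (65.00, 149.00).
ΣA = 7320.00 cm²
ΣAx̄ = (4160.00)(65.00) + (1760.00)(65.00) + (1400.00)(65.00) = 475800.00 cm³
ΣAȳ = (4160.00)(16.00) + (1760.00)(87.00) + (1400.00)(149.00) = 428280.00 cm³
x̄ = 475800.00 / 7320.00 = 65.00 cm
ȳ = 428280.00 / 7320.00 = 58.51 cm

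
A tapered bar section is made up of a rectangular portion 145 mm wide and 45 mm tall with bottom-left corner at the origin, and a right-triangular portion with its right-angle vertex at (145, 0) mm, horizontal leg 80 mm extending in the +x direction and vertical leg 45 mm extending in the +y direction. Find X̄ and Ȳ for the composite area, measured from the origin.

Part | A | x̄ᵢ | ȳᵢ | A·x̄ᵢ | A·ȳᵢ
rectangular portion | 6525.00 | 72.50 | 22.50 | 473062.50 | 146812.50
triangular portion | 1800.00 | 171.67 | 15.00 | 309000.00 | 27000.00
Σ | 8325.00 |  |  | 782062.50 | 173812.50
X̄ = 782062.50 / 8325.00 = 93.94 mm
Ȳ = 173812.50 / 8325.00 = 20.88 mm

X̄ = 93.94 mm, Ȳ = 20.88 mm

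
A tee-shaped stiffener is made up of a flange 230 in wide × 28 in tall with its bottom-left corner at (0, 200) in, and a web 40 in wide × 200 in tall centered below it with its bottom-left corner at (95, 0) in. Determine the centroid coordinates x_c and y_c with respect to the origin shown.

web: A = 40 × 200 = 8000.00, centroid at (115.00, 100.00).
flange: A = 230 × 28 = 6440.00, centroid at (115.00, 214.00).
ΣA = 14440.00 in², ΣAx_c = 1660600.00 in³, ΣAy_c = 2178160.00 in³.
x_c = 1660600.00/14440.00 = 115.00 in; y_c = 2178160.00/14440.00 = 150.84 in.

x_c = 115.00 in, y_c = 150.84 in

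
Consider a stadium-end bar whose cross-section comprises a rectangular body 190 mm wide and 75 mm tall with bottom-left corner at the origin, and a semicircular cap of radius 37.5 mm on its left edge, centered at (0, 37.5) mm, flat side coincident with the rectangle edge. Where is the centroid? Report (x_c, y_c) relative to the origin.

rectangular body: A = 190 × 75 = 14250.00, centroid at (95.00, 37.50).
semicircular end: A = ½π·37.5² = 2208.93, centroid at (-15.92, 37.50).
ΣA = 16458.93 mm²
ΣAx_c = (14250.00)(95.00) + (2208.93)(-15.92) = 1318593.75 mm³
ΣAy_c = (14250.00)(37.50) + (2208.93)(37.50) = 617209.96 mm³
x_c = 1318593.75 / 16458.93 = 80.11 mm
y_c = 617209.96 / 16458.93 = 37.50 mm

x_c = 80.11 mm, y_c = 37.50 mm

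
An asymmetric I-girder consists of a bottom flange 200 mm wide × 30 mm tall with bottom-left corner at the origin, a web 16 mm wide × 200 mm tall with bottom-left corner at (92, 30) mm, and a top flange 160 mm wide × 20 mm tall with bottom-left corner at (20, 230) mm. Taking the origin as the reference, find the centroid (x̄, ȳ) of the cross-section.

x̄ = 100.00 mm, ȳ = 102.74 mm

bottom flange: A = 200 × 30 = 6000.00, centroid at (100.00, 15.00).
web: A = 16 × 200 = 3200.00, centroid at (100.00, 130.00).
top flange: A = 160 × 20 = 3200.00, centroid at (100.00, 240.00).
ΣA = 12400.00 mm²
ΣAx̄ = (6000.00)(100.00) + (3200.00)(100.00) + (3200.00)(100.00) = 1240000.00 mm³
ΣAȳ = (6000.00)(15.00) + (3200.00)(130.00) + (3200.00)(240.00) = 1274000.00 mm³
x̄ = 1240000.00 / 12400.00 = 100.00 mm
ȳ = 1274000.00 / 12400.00 = 102.74 mm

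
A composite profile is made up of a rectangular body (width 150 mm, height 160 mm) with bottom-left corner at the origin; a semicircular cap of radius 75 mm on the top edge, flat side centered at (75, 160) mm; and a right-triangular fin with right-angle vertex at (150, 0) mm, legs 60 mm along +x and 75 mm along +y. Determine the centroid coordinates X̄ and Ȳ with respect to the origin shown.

X̄ = 81.09 mm, Ȳ = 104.64 mm

rectangular body: A = 150 × 160 = 24000.00, centroid at (75.00, 80.00).
semicircular top: A = ½π·75² = 8835.73, centroid at (75.00, 191.83).
triangular fin: A = ½·60·75 = 2250.00, centroid at (170.00, 25.00).
ΣA = 35085.73 mm²
ΣAX̄ = (24000.00)(75.00) + (8835.73)(75.00) + (2250.00)(170.00) = 2845179.70 mm³
ΣAȲ = (24000.00)(80.00) + (8835.73)(191.83) + (2250.00)(25.00) = 3671216.69 mm³
X̄ = 2845179.70 / 35085.73 = 81.09 mm
Ȳ = 3671216.69 / 35085.73 = 104.64 mm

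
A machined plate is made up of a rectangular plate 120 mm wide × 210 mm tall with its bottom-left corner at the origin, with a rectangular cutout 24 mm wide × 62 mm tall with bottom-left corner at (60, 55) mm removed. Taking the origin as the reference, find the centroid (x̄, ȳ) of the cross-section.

x̄ = 59.25 mm, ȳ = 106.19 mm

plate: A = 120 × 210 = 25200.00, centroid at (60.00, 105.00).
hole: A = −(24 × 62) = -1488.00, centroid at (72.00, 86.00).
ΣA = 23712.00 mm²
ΣAx̄ = (25200.00)(60.00) + (-1488.00)(72.00) = 1404864.00 mm³
ΣAȳ = (25200.00)(105.00) + (-1488.00)(86.00) = 2518032.00 mm³
x̄ = 1404864.00 / 23712.00 = 59.25 mm
ȳ = 2518032.00 / 23712.00 = 106.19 mm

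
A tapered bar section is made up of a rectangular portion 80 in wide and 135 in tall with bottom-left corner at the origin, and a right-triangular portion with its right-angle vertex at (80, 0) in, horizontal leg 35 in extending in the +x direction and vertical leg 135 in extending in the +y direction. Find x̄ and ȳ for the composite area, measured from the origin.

x̄ = 49.27 in, ȳ = 63.46 in

rectangular portion: A = 80 × 135 = 10800.00, centroid at (40.00, 67.50).
triangular portion: A = ½·35·135 = 2362.50, centroid at (91.67, 45.00).
ΣA = 13162.50 in²
ΣAx̄ = (10800.00)(40.00) + (2362.50)(91.67) = 648562.50 in³
ΣAȳ = (10800.00)(67.50) + (2362.50)(45.00) = 835312.50 in³
x̄ = 648562.50 / 13162.50 = 49.27 in
ȳ = 835312.50 / 13162.50 = 63.46 in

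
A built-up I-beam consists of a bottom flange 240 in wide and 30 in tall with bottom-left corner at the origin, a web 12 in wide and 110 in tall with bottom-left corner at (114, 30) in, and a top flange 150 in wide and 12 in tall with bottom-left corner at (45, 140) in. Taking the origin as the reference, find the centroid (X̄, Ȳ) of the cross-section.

bottom flange: A = 240 × 30 = 7200.00, centroid at (120.00, 15.00).
web: A = 12 × 110 = 1320.00, centroid at (120.00, 85.00).
top flange: A = 150 × 12 = 1800.00, centroid at (120.00, 146.00).
ΣA = 10320.00 in², ΣAX̄ = 1238400.00 in³, ΣAȲ = 483000.00 in³.
X̄ = 1238400.00/10320.00 = 120.00 in; Ȳ = 483000.00/10320.00 = 46.80 in.

X̄ = 120.00 in, Ȳ = 46.80 in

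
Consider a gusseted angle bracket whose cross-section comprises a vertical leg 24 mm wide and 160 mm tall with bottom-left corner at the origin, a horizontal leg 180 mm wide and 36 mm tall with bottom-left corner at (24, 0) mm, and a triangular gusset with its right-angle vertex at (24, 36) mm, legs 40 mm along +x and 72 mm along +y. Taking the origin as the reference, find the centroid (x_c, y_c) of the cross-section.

vertical leg: A = 24 × 160 = 3840.00, centroid at (12.00, 80.00).
horizontal leg: A = 180 × 36 = 6480.00, centroid at (114.00, 18.00).
gusset: A = ½·40·72 = 1440.00, centroid at (37.33, 60.00).
ΣA = 11760.00 mm², ΣAx_c = 838560.00 mm³, ΣAy_c = 510240.00 mm³.
x_c = 838560.00/11760.00 = 71.31 mm; y_c = 510240.00/11760.00 = 43.39 mm.

x_c = 71.31 mm, y_c = 43.39 mm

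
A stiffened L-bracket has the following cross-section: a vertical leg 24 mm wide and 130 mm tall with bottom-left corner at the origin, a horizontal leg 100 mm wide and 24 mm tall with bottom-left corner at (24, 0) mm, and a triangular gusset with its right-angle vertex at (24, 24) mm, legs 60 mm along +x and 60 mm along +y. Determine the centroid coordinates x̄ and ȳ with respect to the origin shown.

vertical leg: A = 24 × 130 = 3120.00, centroid at (12.00, 65.00).
horizontal leg: A = 100 × 24 = 2400.00, centroid at (74.00, 12.00).
gusset: A = ½·60·60 = 1800.00, centroid at (44.00, 44.00).
ΣA = 7320.00 mm²
ΣAx̄ = (3120.00)(12.00) + (2400.00)(74.00) + (1800.00)(44.00) = 294240.00 mm³
ΣAȳ = (3120.00)(65.00) + (2400.00)(12.00) + (1800.00)(44.00) = 310800.00 mm³
x̄ = 294240.00 / 7320.00 = 40.20 mm
ȳ = 310800.00 / 7320.00 = 42.46 mm

x̄ = 40.20 mm, ȳ = 42.46 mm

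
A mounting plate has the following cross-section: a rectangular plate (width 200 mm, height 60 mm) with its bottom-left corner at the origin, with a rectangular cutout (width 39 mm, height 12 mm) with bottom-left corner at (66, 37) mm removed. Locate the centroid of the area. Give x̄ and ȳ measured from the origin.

x̄ = 100.59 mm, ȳ = 29.47 mm

plate: A = 200 × 60 = 12000.00, centroid at (100.00, 30.00).
hole: A = −(39 × 12) = -468.00, centroid at (85.50, 43.00).
ΣA = 11532.00 mm², ΣAx̄ = 1159986.00 mm³, ΣAȳ = 339876.00 mm³.
x̄ = 1159986.00/11532.00 = 100.59 mm; ȳ = 339876.00/11532.00 = 29.47 mm.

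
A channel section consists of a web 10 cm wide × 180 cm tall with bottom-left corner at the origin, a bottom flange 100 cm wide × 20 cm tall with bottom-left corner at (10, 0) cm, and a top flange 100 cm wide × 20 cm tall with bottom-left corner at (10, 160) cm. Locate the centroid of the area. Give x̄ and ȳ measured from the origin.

web: A = 10 × 180 = 1800.00, centroid at (5.00, 90.00).
bottom flange: A = 100 × 20 = 2000.00, centroid at (60.00, 10.00).
top flange: A = 100 × 20 = 2000.00, centroid at (60.00, 170.00).
ΣA = 5800.00 cm²
ΣAx̄ = (1800.00)(5.00) + (2000.00)(60.00) + (2000.00)(60.00) = 249000.00 cm³
ΣAȳ = (1800.00)(90.00) + (2000.00)(10.00) + (2000.00)(170.00) = 522000.00 cm³
x̄ = 249000.00 / 5800.00 = 42.93 cm
ȳ = 522000.00 / 5800.00 = 90.00 cm

x̄ = 42.93 cm, ȳ = 90.00 cm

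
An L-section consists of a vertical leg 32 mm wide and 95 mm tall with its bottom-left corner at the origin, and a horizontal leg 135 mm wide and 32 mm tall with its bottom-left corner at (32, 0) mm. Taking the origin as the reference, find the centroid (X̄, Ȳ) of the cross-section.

X̄ = 65.01 mm, Ȳ = 29.01 mm

vertical leg: A = 32 × 95 = 3040.00, centroid at (16.00, 47.50).
horizontal leg: A = 135 × 32 = 4320.00, centroid at (99.50, 16.00).
ΣA = 7360.00 mm²
ΣAX̄ = (3040.00)(16.00) + (4320.00)(99.50) = 478480.00 mm³
ΣAȲ = (3040.00)(47.50) + (4320.00)(16.00) = 213520.00 mm³
X̄ = 478480.00 / 7360.00 = 65.01 mm
Ȳ = 213520.00 / 7360.00 = 29.01 mm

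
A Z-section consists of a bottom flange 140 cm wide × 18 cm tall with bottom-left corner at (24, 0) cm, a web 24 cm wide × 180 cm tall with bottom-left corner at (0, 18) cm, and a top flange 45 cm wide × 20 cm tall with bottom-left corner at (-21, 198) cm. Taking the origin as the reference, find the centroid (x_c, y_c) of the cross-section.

x_c = 37.48 cm, y_c = 87.40 cm

bottom flange: A = 140 × 18 = 2520.00, centroid at (94.00, 9.00).
web: A = 24 × 180 = 4320.00, centroid at (12.00, 108.00).
top flange: A = 45 × 20 = 900.00, centroid at (1.50, 208.00).
ΣA = 7740.00 cm², ΣAx_c = 290070.00 cm³, ΣAy_c = 676440.00 cm³.
x_c = 290070.00/7740.00 = 37.48 cm; y_c = 676440.00/7740.00 = 87.40 cm.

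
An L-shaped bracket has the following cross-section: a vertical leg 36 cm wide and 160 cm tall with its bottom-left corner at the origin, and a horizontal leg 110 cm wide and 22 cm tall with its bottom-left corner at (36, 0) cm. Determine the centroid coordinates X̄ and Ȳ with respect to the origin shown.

Part | A | x̄ᵢ | ȳᵢ | A·x̄ᵢ | A·ȳᵢ
vertical leg | 5760.00 | 18.00 | 80.00 | 103680.00 | 460800.00
horizontal leg | 2420.00 | 91.00 | 11.00 | 220220.00 | 26620.00
Σ | 8180.00 |  |  | 323900.00 | 487420.00
X̄ = 323900.00 / 8180.00 = 39.60 cm
Ȳ = 487420.00 / 8180.00 = 59.59 cm

X̄ = 39.60 cm, Ȳ = 59.59 cm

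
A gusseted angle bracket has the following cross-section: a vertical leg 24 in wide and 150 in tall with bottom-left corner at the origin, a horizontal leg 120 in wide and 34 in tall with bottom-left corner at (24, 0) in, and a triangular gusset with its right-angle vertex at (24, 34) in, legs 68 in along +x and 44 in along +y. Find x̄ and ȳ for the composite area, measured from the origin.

vertical leg: A = 24 × 150 = 3600.00, centroid at (12.00, 75.00).
horizontal leg: A = 120 × 34 = 4080.00, centroid at (84.00, 17.00).
gusset: A = ½·68·44 = 1496.00, centroid at (46.67, 48.67).
ΣA = 9176.00 in², ΣAx̄ = 455733.33 in³, ΣAȳ = 412165.33 in³.
x̄ = 455733.33/9176.00 = 49.67 in; ȳ = 412165.33/9176.00 = 44.92 in.

x̄ = 49.67 in, ȳ = 44.92 in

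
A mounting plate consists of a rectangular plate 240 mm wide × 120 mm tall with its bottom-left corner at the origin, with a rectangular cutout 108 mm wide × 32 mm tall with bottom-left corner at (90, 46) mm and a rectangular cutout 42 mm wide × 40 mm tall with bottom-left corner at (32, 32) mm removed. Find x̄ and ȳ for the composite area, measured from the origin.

plate: A = 240 × 120 = 28800.00, centroid at (120.00, 60.00).
hole 1: A = −(108 × 32) = -3456.00, centroid at (144.00, 62.00).
hole 2: A = −(42 × 40) = -1680.00, centroid at (53.00, 52.00).
ΣA = 23664.00 mm²
ΣAx̄ = (28800.00)(120.00) + (-3456.00)(144.00) + (-1680.00)(53.00) = 2869296.00 mm³
ΣAȳ = (28800.00)(60.00) + (-3456.00)(62.00) + (-1680.00)(52.00) = 1426368.00 mm³
x̄ = 2869296.00 / 23664.00 = 121.25 mm
ȳ = 1426368.00 / 23664.00 = 60.28 mm

x̄ = 121.25 mm, ȳ = 60.28 mm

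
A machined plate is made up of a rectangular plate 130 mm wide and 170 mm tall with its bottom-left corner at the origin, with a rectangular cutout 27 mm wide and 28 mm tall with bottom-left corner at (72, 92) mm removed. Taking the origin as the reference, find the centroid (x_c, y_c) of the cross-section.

x_c = 64.27 mm, y_c = 84.26 mm

plate: A = 130 × 170 = 22100.00, centroid at (65.00, 85.00).
hole: A = −(27 × 28) = -756.00, centroid at (85.50, 106.00).
ΣA = 21344.00 mm², ΣAx_c = 1371862.00 mm³, ΣAy_c = 1798364.00 mm³.
x_c = 1371862.00/21344.00 = 64.27 mm; y_c = 1798364.00/21344.00 = 84.26 mm.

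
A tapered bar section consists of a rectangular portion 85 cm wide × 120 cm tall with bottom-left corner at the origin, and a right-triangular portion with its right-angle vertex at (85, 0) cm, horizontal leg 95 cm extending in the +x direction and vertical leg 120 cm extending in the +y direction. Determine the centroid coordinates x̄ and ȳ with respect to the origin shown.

Part | A | x̄ᵢ | ȳᵢ | A·x̄ᵢ | A·ȳᵢ
rectangular portion | 10200.00 | 42.50 | 60.00 | 433500.00 | 612000.00
triangular portion | 5700.00 | 116.67 | 40.00 | 665000.00 | 228000.00
Σ | 15900.00 |  |  | 1098500.00 | 840000.00
x̄ = 1098500.00 / 15900.00 = 69.09 cm
ȳ = 840000.00 / 15900.00 = 52.83 cm

x̄ = 69.09 cm, ȳ = 52.83 cm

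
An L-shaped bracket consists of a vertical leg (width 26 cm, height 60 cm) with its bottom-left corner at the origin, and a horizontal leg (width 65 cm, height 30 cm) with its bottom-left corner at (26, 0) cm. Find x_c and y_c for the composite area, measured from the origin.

vertical leg: A = 26 × 60 = 1560.00, centroid at (13.00, 30.00).
horizontal leg: A = 65 × 30 = 1950.00, centroid at (58.50, 15.00).
ΣA = 3510.00 cm², ΣAx_c = 134355.00 cm³, ΣAy_c = 76050.00 cm³.
x_c = 134355.00/3510.00 = 38.28 cm; y_c = 76050.00/3510.00 = 21.67 cm.

x_c = 38.28 cm, y_c = 21.67 cm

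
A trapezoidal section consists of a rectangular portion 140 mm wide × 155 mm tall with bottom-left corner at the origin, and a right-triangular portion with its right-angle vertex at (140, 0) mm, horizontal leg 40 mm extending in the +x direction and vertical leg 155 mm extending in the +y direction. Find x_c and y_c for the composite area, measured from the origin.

Part | A | x̄ᵢ | ȳᵢ | A·x̄ᵢ | A·ȳᵢ
rectangular portion | 21700.00 | 70.00 | 77.50 | 1519000.00 | 1681750.00
triangular portion | 3100.00 | 153.33 | 51.67 | 475333.33 | 160166.67
Σ | 24800.00 |  |  | 1994333.33 | 1841916.67
x_c = 1994333.33 / 24800.00 = 80.42 mm
y_c = 1841916.67 / 24800.00 = 74.27 mm

x_c = 80.42 mm, y_c = 74.27 mm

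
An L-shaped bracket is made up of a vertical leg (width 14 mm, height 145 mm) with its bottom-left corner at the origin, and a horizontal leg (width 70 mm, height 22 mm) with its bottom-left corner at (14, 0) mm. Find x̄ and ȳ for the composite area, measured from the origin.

x̄ = 25.12 mm, ȳ = 45.97 mm

Part | A | x̄ᵢ | ȳᵢ | A·x̄ᵢ | A·ȳᵢ
vertical leg | 2030.00 | 7.00 | 72.50 | 14210.00 | 147175.00
horizontal leg | 1540.00 | 49.00 | 11.00 | 75460.00 | 16940.00
Σ | 3570.00 |  |  | 89670.00 | 164115.00
x̄ = 89670.00 / 3570.00 = 25.12 mm
ȳ = 164115.00 / 3570.00 = 45.97 mm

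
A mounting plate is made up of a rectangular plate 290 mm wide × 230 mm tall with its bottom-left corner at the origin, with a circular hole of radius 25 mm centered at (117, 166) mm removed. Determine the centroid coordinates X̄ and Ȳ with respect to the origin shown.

Part | A | x̄ᵢ | ȳᵢ | A·x̄ᵢ | A·ȳᵢ
plate | 66700.00 | 145.00 | 115.00 | 9671500.00 | 7670500.00
hole | -1963.50 | 117.00 | 166.00 | -229728.96 | -325940.24
Σ | 64736.50 |  |  | 9441771.04 | 7344559.76
X̄ = 9441771.04 / 64736.50 = 145.85 mm
Ȳ = 7344559.76 / 64736.50 = 113.45 mm

X̄ = 145.85 mm, Ȳ = 113.45 mm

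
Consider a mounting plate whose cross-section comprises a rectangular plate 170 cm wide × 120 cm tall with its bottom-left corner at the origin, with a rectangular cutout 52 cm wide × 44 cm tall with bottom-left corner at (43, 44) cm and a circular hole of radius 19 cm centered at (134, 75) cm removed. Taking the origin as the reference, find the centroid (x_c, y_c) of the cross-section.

x_c = 83.88 cm, y_c = 58.19 cm

Part | A | x̄ᵢ | ȳᵢ | A·x̄ᵢ | A·ȳᵢ
plate | 20400.00 | 85.00 | 60.00 | 1734000.00 | 1224000.00
hole 1 | -2288.00 | 69.00 | 66.00 | -157872.00 | -151008.00
hole 2 | -1134.11 | 134.00 | 75.00 | -151971.40 | -85058.62
Σ | 16977.89 |  |  | 1424156.60 | 987933.38
x_c = 1424156.60 / 16977.89 = 83.88 cm
y_c = 987933.38 / 16977.89 = 58.19 cm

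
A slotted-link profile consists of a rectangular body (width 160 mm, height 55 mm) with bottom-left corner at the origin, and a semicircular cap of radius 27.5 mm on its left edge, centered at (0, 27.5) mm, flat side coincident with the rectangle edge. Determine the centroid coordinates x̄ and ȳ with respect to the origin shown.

x̄ = 69.10 mm, ȳ = 27.50 mm

rectangular body: A = 160 × 55 = 8800.00, centroid at (80.00, 27.50).
semicircular end: A = ½π·27.5² = 1187.91, centroid at (-11.67, 27.50).
ΣA = 9987.91 mm²
ΣAx̄ = (8800.00)(80.00) + (1187.91)(-11.67) = 690135.42 mm³
ΣAȳ = (8800.00)(27.50) + (1187.91)(27.50) = 274667.65 mm³
x̄ = 690135.42 / 9987.91 = 69.10 mm
ȳ = 274667.65 / 9987.91 = 27.50 mm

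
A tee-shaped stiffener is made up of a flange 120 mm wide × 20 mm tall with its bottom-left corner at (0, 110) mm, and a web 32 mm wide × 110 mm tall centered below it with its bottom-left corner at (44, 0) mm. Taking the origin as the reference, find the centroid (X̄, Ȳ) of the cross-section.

X̄ = 60.00 mm, Ȳ = 81.35 mm

web: A = 32 × 110 = 3520.00, centroid at (60.00, 55.00).
flange: A = 120 × 20 = 2400.00, centroid at (60.00, 120.00).
ΣA = 5920.00 mm²
ΣAX̄ = (3520.00)(60.00) + (2400.00)(60.00) = 355200.00 mm³
ΣAȲ = (3520.00)(55.00) + (2400.00)(120.00) = 481600.00 mm³
X̄ = 355200.00 / 5920.00 = 60.00 mm
Ȳ = 481600.00 / 5920.00 = 81.35 mm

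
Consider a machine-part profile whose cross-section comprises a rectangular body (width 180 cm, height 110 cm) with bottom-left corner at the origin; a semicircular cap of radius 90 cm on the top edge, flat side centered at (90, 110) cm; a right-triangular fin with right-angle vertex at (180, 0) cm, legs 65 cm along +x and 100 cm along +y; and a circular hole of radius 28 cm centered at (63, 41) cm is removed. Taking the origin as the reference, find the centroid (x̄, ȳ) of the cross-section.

Part | A | x̄ᵢ | ȳᵢ | A·x̄ᵢ | A·ȳᵢ
rectangular body | 19800.00 | 90.00 | 55.00 | 1782000.00 | 1089000.00
semicircular top | 12723.45 | 90.00 | 148.20 | 1145110.52 | 1885579.53
triangular fin | 3250.00 | 201.67 | 33.33 | 655416.67 | 108333.33
hole | -2463.01 | 63.00 | 41.00 | -155169.54 | -100983.35
Σ | 33310.44 |  |  | 3427357.64 | 2981929.51
x̄ = 3427357.64 / 33310.44 = 102.89 cm
ȳ = 2981929.51 / 33310.44 = 89.52 cm

x̄ = 102.89 cm, ȳ = 89.52 cm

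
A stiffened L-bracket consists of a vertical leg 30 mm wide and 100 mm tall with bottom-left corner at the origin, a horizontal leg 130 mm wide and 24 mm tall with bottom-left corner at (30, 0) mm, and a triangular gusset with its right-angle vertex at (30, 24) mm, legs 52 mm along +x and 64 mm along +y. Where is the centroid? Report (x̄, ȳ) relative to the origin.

x̄ = 53.98 mm, ȳ = 33.77 mm

vertical leg: A = 30 × 100 = 3000.00, centroid at (15.00, 50.00).
horizontal leg: A = 130 × 24 = 3120.00, centroid at (95.00, 12.00).
gusset: A = ½·52·64 = 1664.00, centroid at (47.33, 45.33).
ΣA = 7784.00 mm²
ΣAx̄ = (3000.00)(15.00) + (3120.00)(95.00) + (1664.00)(47.33) = 420162.67 mm³
ΣAȳ = (3000.00)(50.00) + (3120.00)(12.00) + (1664.00)(45.33) = 262874.67 mm³
x̄ = 420162.67 / 7784.00 = 53.98 mm
ȳ = 262874.67 / 7784.00 = 33.77 mm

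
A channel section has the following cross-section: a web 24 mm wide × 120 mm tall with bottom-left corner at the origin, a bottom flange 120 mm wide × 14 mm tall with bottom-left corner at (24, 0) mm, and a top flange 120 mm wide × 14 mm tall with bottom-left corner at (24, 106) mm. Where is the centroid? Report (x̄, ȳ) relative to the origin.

x̄ = 50.77 mm, ȳ = 60.00 mm

web: A = 24 × 120 = 2880.00, centroid at (12.00, 60.00).
bottom flange: A = 120 × 14 = 1680.00, centroid at (84.00, 7.00).
top flange: A = 120 × 14 = 1680.00, centroid at (84.00, 113.00).
ΣA = 6240.00 mm²
ΣAx̄ = (2880.00)(12.00) + (1680.00)(84.00) + (1680.00)(84.00) = 316800.00 mm³
ΣAȳ = (2880.00)(60.00) + (1680.00)(7.00) + (1680.00)(113.00) = 374400.00 mm³
x̄ = 316800.00 / 6240.00 = 50.77 mm
ȳ = 374400.00 / 6240.00 = 60.00 mm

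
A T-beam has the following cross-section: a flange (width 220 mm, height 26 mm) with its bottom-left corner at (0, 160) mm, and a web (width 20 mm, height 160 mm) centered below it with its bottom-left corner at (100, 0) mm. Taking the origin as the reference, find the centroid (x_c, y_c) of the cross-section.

x_c = 110.00 mm, y_c = 139.64 mm

web: A = 20 × 160 = 3200.00, centroid at (110.00, 80.00).
flange: A = 220 × 26 = 5720.00, centroid at (110.00, 173.00).
ΣA = 8920.00 mm²
ΣAx_c = (3200.00)(110.00) + (5720.00)(110.00) = 981200.00 mm³
ΣAy_c = (3200.00)(80.00) + (5720.00)(173.00) = 1245560.00 mm³
x_c = 981200.00 / 8920.00 = 110.00 mm
y_c = 1245560.00 / 8920.00 = 139.64 mm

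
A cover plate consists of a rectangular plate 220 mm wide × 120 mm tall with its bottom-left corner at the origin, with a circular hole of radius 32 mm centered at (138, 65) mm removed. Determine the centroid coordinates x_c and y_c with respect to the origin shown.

x_c = 106.11 mm, y_c = 59.31 mm

plate: A = 220 × 120 = 26400.00, centroid at (110.00, 60.00).
hole: A = −π·32² = -3216.99, centroid at (138.00, 65.00).
ΣA = 23183.01 mm², ΣAx_c = 2460055.26 mm³, ΣAy_c = 1374895.59 mm³.
x_c = 2460055.26/23183.01 = 106.11 mm; y_c = 1374895.59/23183.01 = 59.31 mm.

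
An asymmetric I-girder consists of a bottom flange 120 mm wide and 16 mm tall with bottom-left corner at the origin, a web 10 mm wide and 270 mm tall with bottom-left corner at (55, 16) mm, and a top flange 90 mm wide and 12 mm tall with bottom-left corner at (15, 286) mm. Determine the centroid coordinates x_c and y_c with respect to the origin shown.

Part | A | x̄ᵢ | ȳᵢ | A·x̄ᵢ | A·ȳᵢ
bottom flange | 1920.00 | 60.00 | 8.00 | 115200.00 | 15360.00
web | 2700.00 | 60.00 | 151.00 | 162000.00 | 407700.00
top flange | 1080.00 | 60.00 | 292.00 | 64800.00 | 315360.00
Σ | 5700.00 |  |  | 342000.00 | 738420.00
x_c = 342000.00 / 5700.00 = 60.00 mm
y_c = 738420.00 / 5700.00 = 129.55 mm

x_c = 60.00 mm, y_c = 129.55 mm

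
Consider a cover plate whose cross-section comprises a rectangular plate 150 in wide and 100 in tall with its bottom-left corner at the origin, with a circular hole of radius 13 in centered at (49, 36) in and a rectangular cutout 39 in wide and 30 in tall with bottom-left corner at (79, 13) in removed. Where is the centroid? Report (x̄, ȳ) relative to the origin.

plate: A = 150 × 100 = 15000.00, centroid at (75.00, 50.00).
hole 1: A = −π·13² = -530.93, centroid at (49.00, 36.00).
hole 2: A = −(39 × 30) = -1170.00, centroid at (98.50, 28.00).
ΣA = 13299.07 in²
ΣAx̄ = (15000.00)(75.00) + (-530.93)(49.00) + (-1170.00)(98.50) = 983739.47 in³
ΣAȳ = (15000.00)(50.00) + (-530.93)(36.00) + (-1170.00)(28.00) = 698126.55 in³
x̄ = 983739.47 / 13299.07 = 73.97 in
ȳ = 698126.55 / 13299.07 = 52.49 in

x̄ = 73.97 in, ȳ = 52.49 in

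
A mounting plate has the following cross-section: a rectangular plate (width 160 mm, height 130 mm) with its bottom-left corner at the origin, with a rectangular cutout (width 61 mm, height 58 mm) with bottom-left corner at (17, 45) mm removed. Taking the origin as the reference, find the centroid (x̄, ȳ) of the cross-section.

x̄ = 86.66 mm, ȳ = 63.16 mm

plate: A = 160 × 130 = 20800.00, centroid at (80.00, 65.00).
hole: A = −(61 × 58) = -3538.00, centroid at (47.50, 74.00).
ΣA = 17262.00 mm²
ΣAx̄ = (20800.00)(80.00) + (-3538.00)(47.50) = 1495945.00 mm³
ΣAȳ = (20800.00)(65.00) + (-3538.00)(74.00) = 1090188.00 mm³
x̄ = 1495945.00 / 17262.00 = 86.66 mm
ȳ = 1090188.00 / 17262.00 = 63.16 mm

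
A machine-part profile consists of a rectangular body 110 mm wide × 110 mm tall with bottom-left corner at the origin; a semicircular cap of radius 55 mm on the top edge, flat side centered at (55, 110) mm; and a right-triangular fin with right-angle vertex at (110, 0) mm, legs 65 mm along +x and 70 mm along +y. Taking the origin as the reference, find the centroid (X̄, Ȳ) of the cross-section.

X̄ = 64.12 mm, Ȳ = 70.70 mm

Part | A | x̄ᵢ | ȳᵢ | A·x̄ᵢ | A·ȳᵢ
rectangular body | 12100.00 | 55.00 | 55.00 | 665500.00 | 665500.00
semicircular top | 4751.66 | 55.00 | 133.34 | 261341.24 | 633599.14
triangular fin | 2275.00 | 131.67 | 23.33 | 299541.67 | 53083.33
Σ | 19126.66 |  |  | 1226382.91 | 1352182.48
X̄ = 1226382.91 / 19126.66 = 64.12 mm
Ȳ = 1352182.48 / 19126.66 = 70.70 mm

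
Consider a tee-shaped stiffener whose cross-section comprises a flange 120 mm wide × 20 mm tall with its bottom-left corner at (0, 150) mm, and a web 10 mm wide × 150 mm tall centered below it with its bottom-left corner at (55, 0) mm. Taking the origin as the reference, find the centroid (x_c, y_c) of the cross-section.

Part | A | x̄ᵢ | ȳᵢ | A·x̄ᵢ | A·ȳᵢ
web | 1500.00 | 60.00 | 75.00 | 90000.00 | 112500.00
flange | 2400.00 | 60.00 | 160.00 | 144000.00 | 384000.00
Σ | 3900.00 |  |  | 234000.00 | 496500.00
x_c = 234000.00 / 3900.00 = 60.00 mm
y_c = 496500.00 / 3900.00 = 127.31 mm

x_c = 60.00 mm, y_c = 127.31 mm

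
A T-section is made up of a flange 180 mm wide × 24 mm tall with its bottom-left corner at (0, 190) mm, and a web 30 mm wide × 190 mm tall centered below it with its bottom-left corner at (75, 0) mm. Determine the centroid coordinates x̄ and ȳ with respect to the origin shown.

web: A = 30 × 190 = 5700.00, centroid at (90.00, 95.00).
flange: A = 180 × 24 = 4320.00, centroid at (90.00, 202.00).
ΣA = 10020.00 mm²
ΣAx̄ = (5700.00)(90.00) + (4320.00)(90.00) = 901800.00 mm³
ΣAȳ = (5700.00)(95.00) + (4320.00)(202.00) = 1414140.00 mm³
x̄ = 901800.00 / 10020.00 = 90.00 mm
ȳ = 1414140.00 / 10020.00 = 141.13 mm

x̄ = 90.00 mm, ȳ = 141.13 mm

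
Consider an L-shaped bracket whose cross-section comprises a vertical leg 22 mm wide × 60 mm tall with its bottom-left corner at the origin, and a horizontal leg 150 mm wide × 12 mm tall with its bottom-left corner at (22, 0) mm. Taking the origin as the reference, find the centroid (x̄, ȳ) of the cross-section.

vertical leg: A = 22 × 60 = 1320.00, centroid at (11.00, 30.00).
horizontal leg: A = 150 × 12 = 1800.00, centroid at (97.00, 6.00).
ΣA = 3120.00 mm², ΣAx̄ = 189120.00 mm³, ΣAȳ = 50400.00 mm³.
x̄ = 189120.00/3120.00 = 60.62 mm; ȳ = 50400.00/3120.00 = 16.15 mm.

x̄ = 60.62 mm, ȳ = 16.15 mm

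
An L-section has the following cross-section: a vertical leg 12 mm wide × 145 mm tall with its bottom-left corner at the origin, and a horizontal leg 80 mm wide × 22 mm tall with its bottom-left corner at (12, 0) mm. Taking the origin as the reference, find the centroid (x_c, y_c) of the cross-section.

vertical leg: A = 12 × 145 = 1740.00, centroid at (6.00, 72.50).
horizontal leg: A = 80 × 22 = 1760.00, centroid at (52.00, 11.00).
ΣA = 3500.00 mm², ΣAx_c = 101960.00 mm³, ΣAy_c = 145510.00 mm³.
x_c = 101960.00/3500.00 = 29.13 mm; y_c = 145510.00/3500.00 = 41.57 mm.

x_c = 29.13 mm, y_c = 41.57 mm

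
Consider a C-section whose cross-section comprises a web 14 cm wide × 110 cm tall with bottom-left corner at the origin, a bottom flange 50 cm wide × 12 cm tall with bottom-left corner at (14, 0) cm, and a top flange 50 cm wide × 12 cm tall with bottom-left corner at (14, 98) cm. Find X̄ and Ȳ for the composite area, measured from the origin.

X̄ = 21.01 cm, Ȳ = 55.00 cm

Part | A | x̄ᵢ | ȳᵢ | A·x̄ᵢ | A·ȳᵢ
web | 1540.00 | 7.00 | 55.00 | 10780.00 | 84700.00
bottom flange | 600.00 | 39.00 | 6.00 | 23400.00 | 3600.00
top flange | 600.00 | 39.00 | 104.00 | 23400.00 | 62400.00
Σ | 2740.00 |  |  | 57580.00 | 150700.00
X̄ = 57580.00 / 2740.00 = 21.01 cm
Ȳ = 150700.00 / 2740.00 = 55.00 cm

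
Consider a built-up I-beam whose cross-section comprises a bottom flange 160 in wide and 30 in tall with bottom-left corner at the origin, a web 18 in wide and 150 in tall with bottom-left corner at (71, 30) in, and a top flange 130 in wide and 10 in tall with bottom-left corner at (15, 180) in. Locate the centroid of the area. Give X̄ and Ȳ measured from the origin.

Part | A | x̄ᵢ | ȳᵢ | A·x̄ᵢ | A·ȳᵢ
bottom flange | 4800.00 | 80.00 | 15.00 | 384000.00 | 72000.00
web | 2700.00 | 80.00 | 105.00 | 216000.00 | 283500.00
top flange | 1300.00 | 80.00 | 185.00 | 104000.00 | 240500.00
Σ | 8800.00 |  |  | 704000.00 | 596000.00
X̄ = 704000.00 / 8800.00 = 80.00 in
Ȳ = 596000.00 / 8800.00 = 67.73 in

X̄ = 80.00 in, Ȳ = 67.73 in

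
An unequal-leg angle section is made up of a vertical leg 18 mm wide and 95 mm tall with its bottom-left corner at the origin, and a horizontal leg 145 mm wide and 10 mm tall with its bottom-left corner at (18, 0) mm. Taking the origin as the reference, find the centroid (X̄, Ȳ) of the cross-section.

vertical leg: A = 18 × 95 = 1710.00, centroid at (9.00, 47.50).
horizontal leg: A = 145 × 10 = 1450.00, centroid at (90.50, 5.00).
ΣA = 3160.00 mm², ΣAX̄ = 146615.00 mm³, ΣAȲ = 88475.00 mm³.
X̄ = 146615.00/3160.00 = 46.40 mm; Ȳ = 88475.00/3160.00 = 28.00 mm.

X̄ = 46.40 mm, Ȳ = 28.00 mm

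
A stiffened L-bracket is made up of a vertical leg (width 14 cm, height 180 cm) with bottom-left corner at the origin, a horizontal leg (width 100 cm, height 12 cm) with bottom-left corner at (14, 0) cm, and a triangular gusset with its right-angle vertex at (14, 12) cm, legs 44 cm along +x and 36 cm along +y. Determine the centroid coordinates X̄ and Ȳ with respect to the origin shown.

X̄ = 25.96 cm, Ȳ = 56.07 cm

vertical leg: A = 14 × 180 = 2520.00, centroid at (7.00, 90.00).
horizontal leg: A = 100 × 12 = 1200.00, centroid at (64.00, 6.00).
gusset: A = ½·44·36 = 792.00, centroid at (28.67, 24.00).
ΣA = 4512.00 cm², ΣAX̄ = 117144.00 cm³, ΣAȲ = 253008.00 cm³.
X̄ = 117144.00/4512.00 = 25.96 cm; Ȳ = 253008.00/4512.00 = 56.07 cm.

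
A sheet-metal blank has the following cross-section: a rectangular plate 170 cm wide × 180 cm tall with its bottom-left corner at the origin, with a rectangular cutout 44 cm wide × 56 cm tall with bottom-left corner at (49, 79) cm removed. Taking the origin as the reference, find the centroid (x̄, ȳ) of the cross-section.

x̄ = 86.23 cm, ȳ = 88.51 cm

Part | A | x̄ᵢ | ȳᵢ | A·x̄ᵢ | A·ȳᵢ
plate | 30600.00 | 85.00 | 90.00 | 2601000.00 | 2754000.00
hole | -2464.00 | 71.00 | 107.00 | -174944.00 | -263648.00
Σ | 28136.00 |  |  | 2426056.00 | 2490352.00
x̄ = 2426056.00 / 28136.00 = 86.23 cm
ȳ = 2490352.00 / 28136.00 = 88.51 cm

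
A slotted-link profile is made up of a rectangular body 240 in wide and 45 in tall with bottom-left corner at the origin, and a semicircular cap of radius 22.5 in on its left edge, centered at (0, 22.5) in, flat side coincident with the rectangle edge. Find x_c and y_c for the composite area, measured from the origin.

rectangular body: A = 240 × 45 = 10800.00, centroid at (120.00, 22.50).
semicircular end: A = ½π·22.5² = 795.22, centroid at (-9.55, 22.50).
ΣA = 11595.22 in²
ΣAx_c = (10800.00)(120.00) + (795.22)(-9.55) = 1288406.25 in³
ΣAy_c = (10800.00)(22.50) + (795.22)(22.50) = 260892.35 in³
x_c = 1288406.25 / 11595.22 = 111.12 in
y_c = 260892.35 / 11595.22 = 22.50 in

x_c = 111.12 in, y_c = 22.50 in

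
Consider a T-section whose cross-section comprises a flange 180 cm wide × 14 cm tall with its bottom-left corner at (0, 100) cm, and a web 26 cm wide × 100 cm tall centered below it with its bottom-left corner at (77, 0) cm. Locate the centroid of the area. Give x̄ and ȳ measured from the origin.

web: A = 26 × 100 = 2600.00, centroid at (90.00, 50.00).
flange: A = 180 × 14 = 2520.00, centroid at (90.00, 107.00).
ΣA = 5120.00 cm², ΣAx̄ = 460800.00 cm³, ΣAȳ = 399640.00 cm³.
x̄ = 460800.00/5120.00 = 90.00 cm; ȳ = 399640.00/5120.00 = 78.05 cm.

x̄ = 90.00 cm, ȳ = 78.05 cm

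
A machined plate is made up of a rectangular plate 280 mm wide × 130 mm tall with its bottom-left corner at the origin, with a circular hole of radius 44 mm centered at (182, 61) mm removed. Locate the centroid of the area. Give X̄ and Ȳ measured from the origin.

X̄ = 131.57 mm, Ȳ = 65.80 mm

plate: A = 280 × 130 = 36400.00, centroid at (140.00, 65.00).
hole: A = −π·44² = -6082.12, centroid at (182.00, 61.00).
ΣA = 30317.88 mm², ΣAX̄ = 3989053.55 mm³, ΣAȲ = 1994990.47 mm³.
X̄ = 3989053.55/30317.88 = 131.57 mm; Ȳ = 1994990.47/30317.88 = 65.80 mm.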